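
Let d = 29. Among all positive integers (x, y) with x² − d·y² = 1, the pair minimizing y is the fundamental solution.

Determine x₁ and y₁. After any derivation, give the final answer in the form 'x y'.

[5; 2,1,1,2,10] for √29; ℓ=5 ⇒ convergent index 9
step 0: (5, 1)  from 5·(1,0) + (0,1)
…
step 7: (2251, 418)  from 1·(1524,283) + (727,135)
step 8: (3775, 701)  from 1·(2251,418) + (1524,283)
step 9: (9801, 1820)  from 2·(3775,701) + (2251,418)
(x₁, y₁) = (9801, 1820);  9801² − 29·1820² = 1 ✓

9801 1820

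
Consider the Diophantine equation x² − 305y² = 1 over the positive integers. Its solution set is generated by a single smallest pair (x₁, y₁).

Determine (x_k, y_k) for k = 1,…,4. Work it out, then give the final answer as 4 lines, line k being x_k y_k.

489 28
478241 27384
467719209 26781524
457428908161 26192303088

√305 → a₀=17, period (2,6,2,34); ℓ=4 even so k=3
step 0: (17, 1)  from 17·(1,0) + (0,1)
step 1: (35, 2)  from 2·(17,1) + (1,0)
step 2: (227, 13)  from 6·(35,2) + (17,1)
step 3: (489, 28)  from 2·(227,13) + (35,2)
fundamental: x₁=489, y₁=28  (since 239121 − 305·784 = 1)
n=2: (489,28)∘(489,28) = (489·489+305·28·28, 489·28+28·489) = (478241,27384)
n=3: (478241,27384)∘(489,28) = (489·478241+305·28·27384, 489·27384+28·478241) = (467719209,26781524)
n=4: (467719209,26781524)∘(489,28) = (489·467719209+305·28·26781524, 489·26781524+28·467719209) = (457428908161,26192303088)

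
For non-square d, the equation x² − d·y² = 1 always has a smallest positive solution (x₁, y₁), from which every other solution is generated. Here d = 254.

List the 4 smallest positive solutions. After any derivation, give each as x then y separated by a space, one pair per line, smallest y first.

255 16
130049 8160
66324735 4161584
33825484801 2122399680

[15; 1,14,1,30] for √254; ℓ=4 ⇒ convergent index 3
step 0: (15, 1)  from 15·(1,0) + (0,1)
step 1: (16, 1)  from 1·(15,1) + (1,0)
step 2: (239, 15)  from 14·(16,1) + (15,1)
step 3: (255, 16)  from 1·(239,15) + (16,1)
(x₁, y₁) = (255, 16);  255² − 254·16² = 1 ✓
n=2: (255,16)∘(255,16) = (255·255+254·16·16, 255·16+16·255) = (130049,8160)
n=3: (130049,8160)∘(255,16) = (255·130049+254·16·8160, 255·8160+16·130049) = (66324735,4161584)
n=4: (66324735,4161584)∘(255,16) = (255·66324735+254·16·4161584, 255·4161584+16·66324735) = (33825484801,2122399680)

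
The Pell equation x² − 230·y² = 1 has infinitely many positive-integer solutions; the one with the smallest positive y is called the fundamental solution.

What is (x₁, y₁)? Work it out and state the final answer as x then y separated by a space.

91 6

d=230: √d = [15; 6,30] (ℓ=2, even), read p_1/q_1
k=0  a_k=15  p_k/q_k = 15/1
k=1  a_k=6  p_k/q_k = 91/6
→ (91, 6).  Check: 91²=8281, 230·6²=8280, difference 1.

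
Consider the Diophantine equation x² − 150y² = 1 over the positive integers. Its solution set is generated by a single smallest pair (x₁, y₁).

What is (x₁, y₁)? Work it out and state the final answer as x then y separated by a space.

√150 → a₀=12, period (4,24); ℓ=2 even so k=1
step 0: (12, 1)  from 12·(1,0) + (0,1)
step 1: (49, 4)  from 4·(12,1) + (1,0)
fundamental: x₁=49, y₁=4  (since 2401 − 150·16 = 1)

49 4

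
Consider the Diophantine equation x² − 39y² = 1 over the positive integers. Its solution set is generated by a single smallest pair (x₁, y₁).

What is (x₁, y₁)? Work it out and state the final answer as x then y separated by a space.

√39 = [6; 4,12, …], period ℓ=2 (even) → k=1
a_0=6:  p_0=6·1+0=6,  q_0=6·0+1=1
a_1=4:  p_1=4·6+1=25,  q_1=4·1+0=4
(x₁, y₁) = (25, 4);  25² − 39·4² = 1 ✓

25 4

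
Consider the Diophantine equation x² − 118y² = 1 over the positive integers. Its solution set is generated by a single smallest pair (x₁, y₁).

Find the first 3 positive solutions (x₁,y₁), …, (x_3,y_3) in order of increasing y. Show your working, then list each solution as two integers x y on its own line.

306917 28254
188396089777 17343265836
115643925371868101 10645886241146970

d=118: √d = [10; 1,6,3,2,10,2,3,6,1,20] (ℓ=10, even), read p_9/q_9
step 0: (10, 1)  from 10·(1,0) + (0,1)
step 1: (11, 1)  from 1·(10,1) + (1,0)
…
step 3: (239, 22)  from 3·(76,7) + (11,1)
…
step 6: (12112, 1115)  from 2·(5779,532) + (554,51)
step 7: (42115, 3877)  from 3·(12112,1115) + (5779,532)
step 8: (264802, 24377)  from 6·(42115,3877) + (12112,1115)
step 9: (306917, 28254)  from 1·(264802,24377) + (42115,3877)
(x₁, y₁) = (306917, 28254);  306917² − 118·28254² = 1 ✓
k=2:  x_2 = 306917·306917+118·28254·28254 = 188396089777,  y_2 = 306917·28254+28254·306917 = 17343265836
k=3:  x_3 = 306917·188396089777+118·28254·17343265836 = 115643925371868101,  y_3 = 306917·17343265836+28254·188396089777 = 10645886241146970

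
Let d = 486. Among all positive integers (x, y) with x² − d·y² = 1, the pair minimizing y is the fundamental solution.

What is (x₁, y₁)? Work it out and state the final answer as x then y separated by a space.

485 22

√486 → a₀=22, period (22,44); ℓ=2 even so k=1
k=0  a_k=22  p_k/q_k = 22/1
k=1  a_k=22  p_k/q_k = 485/22
→ (485, 22).  Check: 485²=235225, 486·22²=235224, difference 1.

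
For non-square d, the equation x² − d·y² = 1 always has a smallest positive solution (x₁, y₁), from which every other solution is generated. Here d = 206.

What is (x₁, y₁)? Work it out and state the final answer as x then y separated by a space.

d=206: √d = [14; 2,1,5,14,5,1,2,28] (ℓ=8, even), read p_7/q_7
a_0=14:  p_0=14·1+0=14,  q_0=14·0+1=1
a_1=2:  p_1=2·14+1=29,  q_1=2·1+0=2
…
a_3=5:  p_3=5·43+29=244,  q_3=5·3+2=17
a_4=14:  p_4=14·244+43=3459,  q_4=14·17+3=241
a_5=5:  p_5=5·3459+244=17539,  q_5=5·241+17=1222
a_6=1:  p_6=1·17539+3459=20998,  q_6=1·1222+241=1463
a_7=2:  p_7=2·20998+17539=59535,  q_7=2·1463+1222=4148
fundamental: x₁=59535, y₁=4148  (since 3544416225 − 206·17205904 = 1)

59535 4148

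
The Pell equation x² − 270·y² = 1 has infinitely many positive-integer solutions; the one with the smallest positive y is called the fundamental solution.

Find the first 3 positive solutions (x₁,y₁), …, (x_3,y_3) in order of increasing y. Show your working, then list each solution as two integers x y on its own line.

5291 322
55989361 3407404
592479412811 36057148806

√270 → a₀=16, period (2,3,6,3,2,32); ℓ=6 even so k=5
step 0: (16, 1)  from 16·(1,0) + (0,1)
step 1: (33, 2)  from 2·(16,1) + (1,0)
step 2: (115, 7)  from 3·(33,2) + (16,1)
step 3: (723, 44)  from 6·(115,7) + (33,2)
step 4: (2284, 139)  from 3·(723,44) + (115,7)
step 5: (5291, 322)  from 2·(2284,139) + (723,44)
(x₁, y₁) = (5291, 322);  5291² − 270·322² = 1 ✓
k=2:  x_2 = 5291·5291+270·322·322 = 55989361,  y_2 = 5291·322+322·5291 = 3407404
k=3:  x_3 = 5291·55989361+270·322·3407404 = 592479412811,  y_3 = 5291·3407404+322·55989361 = 36057148806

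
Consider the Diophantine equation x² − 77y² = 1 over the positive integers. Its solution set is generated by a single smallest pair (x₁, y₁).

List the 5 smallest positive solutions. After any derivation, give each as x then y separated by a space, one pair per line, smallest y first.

351 40
246401 28080
172973151 19712120
121426905601 13837880160
85241514758751 9714172160200

d=77: √d = [8; 1,3,2,3,1,16] (ℓ=6, even), read p_5/q_5
k=0  a_k=8  p_k/q_k = 8/1
…
k=2  a_k=3  p_k/q_k = 35/4
k=3  a_k=2  p_k/q_k = 79/9
k=4  a_k=3  p_k/q_k = 272/31
k=5  a_k=1  p_k/q_k = 351/40
(x₁, y₁) = (351, 40);  351² − 77·40² = 1 ✓
n=2: (351,40)∘(351,40) = (351·351+77·40·40, 351·40+40·351) = (246401,28080)
n=3: (246401,28080)∘(351,40) = (351·246401+77·40·28080, 351·28080+40·246401) = (172973151,19712120)
n=4: (172973151,19712120)∘(351,40) = (351·172973151+77·40·19712120, 351·19712120+40·172973151) = (121426905601,13837880160)
n=5: (121426905601,13837880160)∘(351,40) = (351·121426905601+77·40·13837880160, 351·13837880160+40·121426905601) = (85241514758751,9714172160200)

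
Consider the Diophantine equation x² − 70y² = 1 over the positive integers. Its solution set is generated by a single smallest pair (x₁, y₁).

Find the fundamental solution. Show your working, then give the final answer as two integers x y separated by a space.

251 30

d=70: √d = [8; 2,1,2,1,2,16] (ℓ=6, even), read p_5/q_5
i=0: a=8 ⇒ p=8, q=1
i=1: a=2 ⇒ p=17, q=2
…
i=4: a=1 ⇒ p=92, q=11
i=5: a=2 ⇒ p=251, q=30
(x₁, y₁) = (251, 30);  251² − 70·30² = 1 ✓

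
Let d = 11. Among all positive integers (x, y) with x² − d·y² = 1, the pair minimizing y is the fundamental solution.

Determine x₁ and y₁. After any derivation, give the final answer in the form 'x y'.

10 3

d=11: √d = [3; 3,6] (ℓ=2, even), read p_1/q_1
step 0: (3, 1)  from 3·(1,0) + (0,1)
step 1: (10, 3)  from 3·(3,1) + (1,0)
→ (10, 3).  Check: 10²=100, 11·3²=99, difference 1.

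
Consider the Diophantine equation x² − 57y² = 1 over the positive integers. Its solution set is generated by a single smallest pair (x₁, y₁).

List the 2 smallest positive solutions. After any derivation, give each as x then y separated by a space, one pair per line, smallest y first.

d=57: √d = [7; 1,1,4,1,1,14] (ℓ=6, even), read p_5/q_5
k=0  a_k=7  p_k/q_k = 7/1
…
k=2  a_k=1  p_k/q_k = 15/2
k=3  a_k=4  p_k/q_k = 68/9
k=4  a_k=1  p_k/q_k = 83/11
k=5  a_k=1  p_k/q_k = 151/20
(x₁, y₁) = (151, 20);  151² − 57·20² = 1 ✓
n=2: (151,20)∘(151,20) = (151·151+57·20·20, 151·20+20·151) = (45601,6040)

151 20
45601 6040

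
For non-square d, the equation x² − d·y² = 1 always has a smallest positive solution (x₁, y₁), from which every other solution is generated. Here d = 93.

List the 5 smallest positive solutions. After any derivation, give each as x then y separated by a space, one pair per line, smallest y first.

12151 1260
295293601 30620520
7176225079351 744139875780
174396621583094401 18084087230585040
4238186690536135053751 439479487133537766300

d=93: √d = [9; 1,1,1,4,6,4,1,1,1,18] (ℓ=10, even), read p_9/q_9
step 0: (9, 1)  from 9·(1,0) + (0,1)
…
step 2: (19, 2)  from 1·(10,1) + (9,1)
…
step 5: (839, 87)  from 6·(135,14) + (29,3)
…
step 7: (4330, 449)  from 1·(3491,362) + (839,87)
step 8: (7821, 811)  from 1·(4330,449) + (3491,362)
step 9: (12151, 1260)  from 1·(7821,811) + (4330,449)
fundamental: x₁=12151, y₁=1260  (since 147646801 − 93·1587600 = 1)
(x_2, y_2) = (12151·12151 + 93·1260·1260, 12151·1260 + 1260·12151) = (295293601, 30620520)
(x_3, y_3) = (12151·295293601 + 93·1260·30620520, 12151·30620520 + 1260·295293601) = (7176225079351, 744139875780)
(x_4, y_4) = (12151·7176225079351 + 93·1260·744139875780, 12151·744139875780 + 1260·7176225079351) = (174396621583094401, 18084087230585040)
(x_5, y_5) = (12151·174396621583094401 + 93·1260·18084087230585040, 12151·18084087230585040 + 1260·174396621583094401) = (4238186690536135053751, 439479487133537766300)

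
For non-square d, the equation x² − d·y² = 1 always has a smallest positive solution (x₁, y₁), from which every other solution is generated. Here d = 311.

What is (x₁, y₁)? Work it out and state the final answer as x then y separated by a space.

16883880 957397

d=311: √d = [17; 1,1,1,2,1,…,1,1,34] (ℓ=16, even), read p_15/q_15
step 0: (17, 1)  from 17·(1,0) + (0,1)
…
step 5: (194, 11)  from 1·(141,8) + (53,3)
step 6: (1305, 74)  from 6·(194,11) + (141,8)
step 7: (4109, 233)  from 3·(1305,74) + (194,11)
step 8: (71158, 4035)  from 17·(4109,233) + (1305,74)
step 9: (217583, 12338)  from 3·(71158,4035) + (4109,233)
step 10: (1376656, 78063)  from 6·(217583,12338) + (71158,4035)
step 11: (1594239, 90401)  from 1·(1376656,78063) + (217583,12338)
…
step 14: (10724507, 608131)  from 1·(6159373,349266) + (4565134,258865)
step 15: (16883880, 957397)  from 1·(10724507,608131) + (6159373,349266)
fundamental: x₁=16883880, y₁=957397  (since 285065403854400 − 311·916609015609 = 1)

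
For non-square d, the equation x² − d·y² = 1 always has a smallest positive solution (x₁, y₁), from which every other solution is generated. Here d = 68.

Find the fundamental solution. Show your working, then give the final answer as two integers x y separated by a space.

33 4

√68 → a₀=8, period (4,16); ℓ=2 even so k=1
k=0  a_k=8  p_k/q_k = 8/1
k=1  a_k=4  p_k/q_k = 33/4
→ (33, 4).  Check: 33²=1089, 68·4²=1088, difference 1.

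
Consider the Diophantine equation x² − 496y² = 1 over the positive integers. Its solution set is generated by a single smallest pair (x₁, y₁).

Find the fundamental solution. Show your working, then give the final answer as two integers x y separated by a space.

4620799 207480

[22; 3,1,2,4,1,…,1,3,44] for √496; ℓ=16 ⇒ convergent index 15
i=0: a=22 ⇒ p=22, q=1
i=1: a=3 ⇒ p=67, q=3
i=2: a=1 ⇒ p=89, q=4
i=3: a=2 ⇒ p=245, q=11
i=4: a=4 ⇒ p=1069, q=48
…
i=6: a=1 ⇒ p=2383, q=107
i=7: a=2 ⇒ p=6080, q=273
…
i=11: a=1 ⇒ p=84875, q=3811
…
i=13: a=2 ⇒ p=863293, q=38763
i=14: a=1 ⇒ p=1252502, q=56239
i=15: a=3 ⇒ p=4620799, q=207480
(x₁, y₁) = (4620799, 207480);  4620799² − 496·207480² = 1 ✓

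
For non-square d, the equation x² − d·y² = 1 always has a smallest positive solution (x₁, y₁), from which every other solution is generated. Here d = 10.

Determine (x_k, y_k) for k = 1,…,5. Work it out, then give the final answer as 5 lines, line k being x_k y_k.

√10 → a₀=3, period (6); ℓ=1 odd so k=1
step 0: (3, 1)  from 3·(1,0) + (0,1)
step 1: (19, 6)  from 6·(3,1) + (1,0)
→ (19, 6).  Check: 19²=361, 10·6²=360, difference 1.
n=2: (19,6)∘(19,6) = (19·19+10·6·6, 19·6+6·19) = (721,228)
n=3: (721,228)∘(19,6) = (19·721+10·6·228, 19·228+6·721) = (27379,8658)
n=4: (27379,8658)∘(19,6) = (19·27379+10·6·8658, 19·8658+6·27379) = (1039681,328776)
n=5: (1039681,328776)∘(19,6) = (19·1039681+10·6·328776, 19·328776+6·1039681) = (39480499,12484830)

19 6
721 228
27379 8658
1039681 328776
39480499 12484830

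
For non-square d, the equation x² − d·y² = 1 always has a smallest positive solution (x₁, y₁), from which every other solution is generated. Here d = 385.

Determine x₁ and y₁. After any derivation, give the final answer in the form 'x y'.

95831 4884

d=385: √d = [19; 1,1,1,1,1,…,1,1,38] (ℓ=16, even), read p_15/q_15
i=0: a=19 ⇒ p=19, q=1
…
i=3: a=1 ⇒ p=59, q=3
i=4: a=1 ⇒ p=98, q=5
i=5: a=1 ⇒ p=157, q=8
i=6: a=3 ⇒ p=569, q=29
…
i=8: a=2 ⇒ p=2021, q=103
…
i=12: a=1 ⇒ p=23271, q=1186
…
i=14: a=1 ⇒ p=59551, q=3035
i=15: a=1 ⇒ p=95831, q=4884
→ (95831, 4884).  Check: 95831²=9183580561, 385·4884²=9183580560, difference 1.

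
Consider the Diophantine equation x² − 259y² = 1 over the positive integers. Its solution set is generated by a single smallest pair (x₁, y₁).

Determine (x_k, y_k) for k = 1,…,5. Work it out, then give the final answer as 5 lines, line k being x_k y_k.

847225 52644
1435580401249 89202625800
2432519210895520825 151149389286757356
4121782176900479681520001 256115082676856799248400
6984153809646585277140670173625 433974201841648854097164622644

d=259: √d = [16; 10,1,2,3,4,3,2,1,10,32] (ℓ=10, even), read p_9/q_9
step 0: (16, 1)  from 16·(1,0) + (0,1)
step 1: (161, 10)  from 10·(16,1) + (1,0)
step 2: (177, 11)  from 1·(161,10) + (16,1)
step 3: (515, 32)  from 2·(177,11) + (161,10)
…
step 5: (7403, 460)  from 4·(1722,107) + (515,32)
…
step 8: (79196, 4921)  from 1·(55265,3434) + (23931,1487)
step 9: (847225, 52644)  from 10·(79196,4921) + (55265,3434)
→ (847225, 52644).  Check: 847225²=717790200625, 259·52644²=717790200624, difference 1.
(847225+52644√259)^2 = 1435580401249 + 89202625800√259
(847225+52644√259)^3 = 2432519210895520825 + 151149389286757356√259
(847225+52644√259)^4 = 4121782176900479681520001 + 256115082676856799248400√259
(847225+52644√259)^5 = 6984153809646585277140670173625 + 433974201841648854097164622644√259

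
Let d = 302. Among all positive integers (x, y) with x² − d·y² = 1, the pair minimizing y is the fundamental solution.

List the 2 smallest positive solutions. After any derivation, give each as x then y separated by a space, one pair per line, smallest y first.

4276623 246092
36579008568257 2104885414632

d=302: √d = [17; 2,1,1,1,4,…,1,2,34] (ℓ=16, even), read p_15/q_15
step 0: (17, 1)  from 17·(1,0) + (0,1)
step 1: (35, 2)  from 2·(17,1) + (1,0)
…
step 3: (87, 5)  from 1·(52,3) + (35,2)
…
step 7: (2068, 119)  from 1·(1425,82) + (643,37)
step 8: (34513, 1986)  from 16·(2068,119) + (1425,82)
…
step 10: (107675, 6196)  from 2·(36581,2105) + (34513,1986)
…
step 12: (574956, 33085)  from 1·(467281,26889) + (107675,6196)
step 13: (1042237, 59974)  from 1·(574956,33085) + (467281,26889)
step 14: (1617193, 93059)  from 1·(1042237,59974) + (574956,33085)
step 15: (4276623, 246092)  from 2·(1617193,93059) + (1042237,59974)
(x₁, y₁) = (4276623, 246092);  4276623² − 302·246092² = 1 ✓
(x_2, y_2) = (4276623·4276623 + 302·246092·246092, 4276623·246092 + 246092·4276623) = (36579008568257, 2104885414632)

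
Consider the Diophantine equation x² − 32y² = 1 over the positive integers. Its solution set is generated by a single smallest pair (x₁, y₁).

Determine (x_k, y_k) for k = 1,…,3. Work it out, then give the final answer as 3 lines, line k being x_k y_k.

17 3
577 102
19601 3465

√32 → a₀=5, period (1,1,1,10); ℓ=4 even so k=3
step 0: (5, 1)  from 5·(1,0) + (0,1)
…
step 2: (11, 2)  from 1·(6,1) + (5,1)
step 3: (17, 3)  from 1·(11,2) + (6,1)
(x₁, y₁) = (17, 3);  17² − 32·3² = 1 ✓
(x_2, y_2) = (17·17 + 32·3·3, 17·3 + 3·17) = (577, 102)
(x_3, y_3) = (17·577 + 32·3·102, 17·102 + 3·577) = (19601, 3465)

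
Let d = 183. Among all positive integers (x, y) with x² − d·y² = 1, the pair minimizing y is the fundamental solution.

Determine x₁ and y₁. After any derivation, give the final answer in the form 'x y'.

487 36

√183 → a₀=13, period (1,1,8,1,1,26); ℓ=6 even so k=5
step 0: (13, 1)  from 13·(1,0) + (0,1)
…
step 2: (27, 2)  from 1·(14,1) + (13,1)
step 3: (230, 17)  from 8·(27,2) + (14,1)
step 4: (257, 19)  from 1·(230,17) + (27,2)
step 5: (487, 36)  from 1·(257,19) + (230,17)
fundamental: x₁=487, y₁=36  (since 237169 − 183·1296 = 1)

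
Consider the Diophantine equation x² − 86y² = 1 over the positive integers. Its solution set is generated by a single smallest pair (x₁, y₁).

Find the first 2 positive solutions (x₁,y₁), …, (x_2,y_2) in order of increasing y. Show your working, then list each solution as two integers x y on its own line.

[9; 3,1,1,1,8,1,1,1,3,18] for √86; ℓ=10 ⇒ convergent index 9
step 0: (9, 1)  from 9·(1,0) + (0,1)
step 1: (28, 3)  from 3·(9,1) + (1,0)
…
step 4: (102, 11)  from 1·(65,7) + (37,4)
…
step 8: (2847, 307)  from 1·(1864,201) + (983,106)
step 9: (10405, 1122)  from 3·(2847,307) + (1864,201)
fundamental: x₁=10405, y₁=1122  (since 108264025 − 86·1258884 = 1)
(x_2, y_2) = (10405·10405 + 86·1122·1122, 10405·1122 + 1122·10405) = (216528049, 23348820)

10405 1122
216528049 23348820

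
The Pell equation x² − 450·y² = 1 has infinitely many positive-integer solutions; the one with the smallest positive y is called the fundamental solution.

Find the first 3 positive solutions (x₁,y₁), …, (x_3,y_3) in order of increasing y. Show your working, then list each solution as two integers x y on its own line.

19601 924
768398401 36222648
30122754096401 1420000245972

d=450: √d = [21; 4,1,2,4,2,1,4,42] (ℓ=8, even), read p_7/q_7
step 0: (21, 1)  from 21·(1,0) + (0,1)
…
step 3: (297, 14)  from 2·(106,5) + (85,4)
…
step 5: (2885, 136)  from 2·(1294,61) + (297,14)
step 6: (4179, 197)  from 1·(2885,136) + (1294,61)
step 7: (19601, 924)  from 4·(4179,197) + (2885,136)
fundamental: x₁=19601, y₁=924  (since 384199201 − 450·853776 = 1)
n=2: (19601,924)∘(19601,924) = (19601·19601+450·924·924, 19601·924+924·19601) = (768398401,36222648)
n=3: (768398401,36222648)∘(19601,924) = (19601·768398401+450·924·36222648, 19601·36222648+924·768398401) = (30122754096401,1420000245972)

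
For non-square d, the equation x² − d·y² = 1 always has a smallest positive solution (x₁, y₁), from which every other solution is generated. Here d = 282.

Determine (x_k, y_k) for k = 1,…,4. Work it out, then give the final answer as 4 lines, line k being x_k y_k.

√282 → a₀=16, period (1,3,1,4,1,3,1,32); ℓ=8 even so k=7
i=0: a=16 ⇒ p=16, q=1
i=1: a=1 ⇒ p=17, q=1
i=2: a=3 ⇒ p=67, q=4
i=3: a=1 ⇒ p=84, q=5
…
i=5: a=1 ⇒ p=487, q=29
i=6: a=3 ⇒ p=1864, q=111
i=7: a=1 ⇒ p=2351, q=140
→ (2351, 140).  Check: 2351²=5527201, 282·140²=5527200, difference 1.
(2351+140√282)^2 = 11054401 + 658280√282
(2351+140√282)^3 = 51977791151 + 3095232420√282
(2351+140√282)^4 = 244399562937601 + 14553782180560√282

2351 140
11054401 658280
51977791151 3095232420
244399562937601 14553782180560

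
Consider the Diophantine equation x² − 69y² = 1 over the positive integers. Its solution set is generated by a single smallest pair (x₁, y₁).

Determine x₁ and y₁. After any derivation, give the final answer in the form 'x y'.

7775 936

d=69: √d = [8; 3,3,1,4,1,3,3,16] (ℓ=8, even), read p_7/q_7
a_0=8:  p_0=8·1+0=8,  q_0=8·0+1=1
…
a_4=4:  p_4=4·108+83=515,  q_4=4·13+10=62
…
a_6=3:  p_6=3·623+515=2384,  q_6=3·75+62=287
a_7=3:  p_7=3·2384+623=7775,  q_7=3·287+75=936
fundamental: x₁=7775, y₁=936  (since 60450625 − 69·876096 = 1)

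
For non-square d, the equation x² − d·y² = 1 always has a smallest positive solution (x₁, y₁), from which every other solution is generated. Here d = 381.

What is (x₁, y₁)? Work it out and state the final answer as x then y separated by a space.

d=381: √d = [19; 1,1,12,1,1,38] (ℓ=6, even), read p_5/q_5
i=0: a=19 ⇒ p=19, q=1
…
i=2: a=1 ⇒ p=39, q=2
…
i=4: a=1 ⇒ p=527, q=27
i=5: a=1 ⇒ p=1015, q=52
fundamental: x₁=1015, y₁=52  (since 1030225 − 381·2704 = 1)

1015 52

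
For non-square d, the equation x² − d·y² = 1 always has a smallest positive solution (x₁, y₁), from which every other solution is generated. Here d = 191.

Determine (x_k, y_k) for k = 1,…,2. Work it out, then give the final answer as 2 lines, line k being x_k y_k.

√191 → a₀=13, period (1,4,1,1,3,…,4,1,26); ℓ=16 even so k=15
a_0=13:  p_0=13·1+0=13,  q_0=13·0+1=1
…
a_3=1:  p_3=1·69+14=83,  q_3=1·5+1=6
…
a_5=3:  p_5=3·152+83=539,  q_5=3·11+6=39
…
a_7=2:  p_7=2·1230+539=2999,  q_7=2·89+39=217
a_8=13:  p_8=13·2999+1230=40217,  q_8=13·217+89=2910
a_9=2:  p_9=2·40217+2999=83433,  q_9=2·2910+217=6037
a_10=2:  p_10=2·83433+40217=207083,  q_10=2·6037+2910=14984
…
a_13=1:  p_13=1·911765+704682=1616447,  q_13=1·65973+50989=116962
a_14=4:  p_14=4·1616447+911765=7377553,  q_14=4·116962+65973=533821
a_15=1:  p_15=1·7377553+1616447=8994000,  q_15=1·533821+116962=650783
(x₁, y₁) = (8994000, 650783);  8994000² − 191·650783² = 1 ✓
(x_2, y_2) = (8994000·8994000 + 191·650783·650783, 8994000·650783 + 650783·8994000) = (161784071999999, 11706284604000)

8994000 650783
161784071999999 11706284604000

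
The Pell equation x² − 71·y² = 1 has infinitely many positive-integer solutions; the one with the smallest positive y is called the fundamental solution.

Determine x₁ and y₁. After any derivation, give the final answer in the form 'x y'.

3480 413

√71 = [8; 2,2,1,7,1,2,2,16, …], period ℓ=8 (even) → k=7
k=0  a_k=8  p_k/q_k = 8/1
k=1  a_k=2  p_k/q_k = 17/2
k=2  a_k=2  p_k/q_k = 42/5
k=3  a_k=1  p_k/q_k = 59/7
k=4  a_k=7  p_k/q_k = 455/54
k=5  a_k=1  p_k/q_k = 514/61
k=6  a_k=2  p_k/q_k = 1483/176
k=7  a_k=2  p_k/q_k = 3480/413
→ (3480, 413).  Check: 3480²=12110400, 71·413²=12110399, difference 1.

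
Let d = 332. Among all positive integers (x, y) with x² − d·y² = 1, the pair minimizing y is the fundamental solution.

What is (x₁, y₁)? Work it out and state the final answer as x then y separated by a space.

√332 = [18; 4,1,1,8,1,1,4,36, …], period ℓ=8 (even) → k=7
step 0: (18, 1)  from 18·(1,0) + (0,1)
step 1: (73, 4)  from 4·(18,1) + (1,0)
…
step 3: (164, 9)  from 1·(91,5) + (73,4)
step 4: (1403, 77)  from 8·(164,9) + (91,5)
step 5: (1567, 86)  from 1·(1403,77) + (164,9)
step 6: (2970, 163)  from 1·(1567,86) + (1403,77)
step 7: (13447, 738)  from 4·(2970,163) + (1567,86)
fundamental: x₁=13447, y₁=738  (since 180821809 − 332·544644 = 1)

13447 738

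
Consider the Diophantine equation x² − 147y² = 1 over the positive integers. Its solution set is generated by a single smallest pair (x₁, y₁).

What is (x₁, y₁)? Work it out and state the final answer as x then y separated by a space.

97 8

√147 → a₀=12, period (8,24); ℓ=2 even so k=1
k=0  a_k=12  p_k/q_k = 12/1
k=1  a_k=8  p_k/q_k = 97/8
→ (97, 8).  Check: 97²=9409, 147·8²=9408, difference 1.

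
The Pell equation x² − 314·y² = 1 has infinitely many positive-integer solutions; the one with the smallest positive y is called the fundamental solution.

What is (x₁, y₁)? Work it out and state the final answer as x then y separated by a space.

√314 = [17; 1,2,1,1,2,1,34, …], period ℓ=7 (odd) → k=13
step 0: (17, 1)  from 17·(1,0) + (0,1)
step 1: (18, 1)  from 1·(17,1) + (1,0)
…
step 3: (71, 4)  from 1·(53,3) + (18,1)
…
step 8: (15824, 893)  from 1·(15381,868) + (443,25)
…
step 11: (109882, 6201)  from 1·(62853,3547) + (47029,2654)
step 12: (282617, 15949)  from 2·(109882,6201) + (62853,3547)
step 13: (392499, 22150)  from 1·(282617,15949) + (109882,6201)
(x₁, y₁) = (392499, 22150);  392499² − 314·22150² = 1 ✓

392499 22150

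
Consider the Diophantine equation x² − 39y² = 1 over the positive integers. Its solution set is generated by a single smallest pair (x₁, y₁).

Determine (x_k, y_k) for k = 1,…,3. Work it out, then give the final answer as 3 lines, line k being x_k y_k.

d=39: √d = [6; 4,12] (ℓ=2, even), read p_1/q_1
a_0=6:  p_0=6·1+0=6,  q_0=6·0+1=1
a_1=4:  p_1=4·6+1=25,  q_1=4·1+0=4
fundamental: x₁=25, y₁=4  (since 625 − 39·16 = 1)
(x_2, y_2) = (25·25 + 39·4·4, 25·4 + 4·25) = (1249, 200)
(x_3, y_3) = (25·1249 + 39·4·200, 25·200 + 4·1249) = (62425, 9996)

25 4
1249 200
62425 9996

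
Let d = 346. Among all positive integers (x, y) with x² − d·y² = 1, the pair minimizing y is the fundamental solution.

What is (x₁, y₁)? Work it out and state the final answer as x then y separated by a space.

d=346: √d = [18; 1,1,1,1,36] (ℓ=5, odd), read p_9/q_9
step 0: (18, 1)  from 18·(1,0) + (0,1)
step 1: (19, 1)  from 1·(18,1) + (1,0)
step 2: (37, 2)  from 1·(19,1) + (18,1)
step 3: (56, 3)  from 1·(37,2) + (19,1)
step 4: (93, 5)  from 1·(56,3) + (37,2)
…
step 6: (3497, 188)  from 1·(3404,183) + (93,5)
step 7: (6901, 371)  from 1·(3497,188) + (3404,183)
step 8: (10398, 559)  from 1·(6901,371) + (3497,188)
step 9: (17299, 930)  from 1·(10398,559) + (6901,371)
(x₁, y₁) = (17299, 930);  17299² − 346·930² = 1 ✓

17299 930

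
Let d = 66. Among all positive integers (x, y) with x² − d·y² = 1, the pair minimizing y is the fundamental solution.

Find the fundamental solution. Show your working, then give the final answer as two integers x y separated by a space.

65 8

[8; 8,16] for √66; ℓ=2 ⇒ convergent index 1
step 0: (8, 1)  from 8·(1,0) + (0,1)
step 1: (65, 8)  from 8·(8,1) + (1,0)
fundamental: x₁=65, y₁=8  (since 4225 − 66·64 = 1)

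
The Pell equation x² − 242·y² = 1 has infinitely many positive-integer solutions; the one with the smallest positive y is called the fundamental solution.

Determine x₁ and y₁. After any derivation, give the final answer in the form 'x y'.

√242 = [15; 1,1,3,1,14,1,3,1,1,30, …], period ℓ=10 (even) → k=9
step 0: (15, 1)  from 15·(1,0) + (0,1)
step 1: (16, 1)  from 1·(15,1) + (1,0)
step 2: (31, 2)  from 1·(16,1) + (15,1)
…
step 6: (2209, 142)  from 1·(2069,133) + (140,9)
…
step 8: (10905, 701)  from 1·(8696,559) + (2209,142)
step 9: (19601, 1260)  from 1·(10905,701) + (8696,559)
→ (19601, 1260).  Check: 19601²=384199201, 242·1260²=384199200, difference 1.

19601 1260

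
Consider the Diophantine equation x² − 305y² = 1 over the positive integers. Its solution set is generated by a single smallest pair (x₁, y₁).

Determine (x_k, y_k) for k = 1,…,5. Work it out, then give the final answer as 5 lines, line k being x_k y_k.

489 28
478241 27384
467719209 26781524
457428908161 26192303088
447365004462249 25616045638540

√305 = [17; 2,6,2,34, …], period ℓ=4 (even) → k=3
a_0=17:  p_0=17·1+0=17,  q_0=17·0+1=1
a_1=2:  p_1=2·17+1=35,  q_1=2·1+0=2
a_2=6:  p_2=6·35+17=227,  q_2=6·2+1=13
a_3=2:  p_3=2·227+35=489,  q_3=2·13+2=28
fundamental: x₁=489, y₁=28  (since 239121 − 305·784 = 1)
(x_2, y_2) = (489·489 + 305·28·28, 489·28 + 28·489) = (478241, 27384)
(x_3, y_3) = (489·478241 + 305·28·27384, 489·27384 + 28·478241) = (467719209, 26781524)
(x_4, y_4) = (489·467719209 + 305·28·26781524, 489·26781524 + 28·467719209) = (457428908161, 26192303088)
(x_5, y_5) = (489·457428908161 + 305·28·26192303088, 489·26192303088 + 28·457428908161) = (447365004462249, 25616045638540)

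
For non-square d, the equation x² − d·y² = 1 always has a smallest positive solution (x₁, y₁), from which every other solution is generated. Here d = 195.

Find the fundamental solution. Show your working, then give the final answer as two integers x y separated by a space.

d=195: √d = [13; 1,26] (ℓ=2, even), read p_1/q_1
i=0: a=13 ⇒ p=13, q=1
i=1: a=1 ⇒ p=14, q=1
→ (14, 1).  Check: 14²=196, 195·1²=195, difference 1.

14 1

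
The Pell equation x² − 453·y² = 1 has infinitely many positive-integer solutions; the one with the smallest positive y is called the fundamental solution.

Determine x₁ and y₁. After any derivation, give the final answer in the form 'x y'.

1653751 77700

√453 = [21; 3,1,1,10,14,10,1,1,3,42, …], period ℓ=10 (even) → k=9
a_0=21:  p_0=21·1+0=21,  q_0=21·0+1=1
a_1=3:  p_1=3·21+1=64,  q_1=3·1+0=3
a_2=1:  p_2=1·64+21=85,  q_2=1·3+1=4
a_3=1:  p_3=1·85+64=149,  q_3=1·4+3=7
…
a_6=10:  p_6=10·22199+1575=223565,  q_6=10·1043+74=10504
…
a_8=1:  p_8=1·245764+223565=469329,  q_8=1·11547+10504=22051
a_9=3:  p_9=3·469329+245764=1653751,  q_9=3·22051+11547=77700
fundamental: x₁=1653751, y₁=77700  (since 2734892370001 − 453·6037290000 = 1)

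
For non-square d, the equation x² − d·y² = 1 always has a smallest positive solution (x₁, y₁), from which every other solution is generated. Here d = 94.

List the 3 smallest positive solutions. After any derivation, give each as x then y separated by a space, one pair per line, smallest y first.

2143295 221064
9187426914049 947610731760
39382732335491159615 4062018686654877336

√94 = [9; 1,2,3,1,1,…,2,1,18, …], period ℓ=16 (even) → k=15
a_0=9:  p_0=9·1+0=9,  q_0=9·0+1=1
a_1=1:  p_1=1·9+1=10,  q_1=1·1+0=1
…
a_3=3:  p_3=3·29+10=97,  q_3=3·3+1=10
a_4=1:  p_4=1·97+29=126,  q_4=1·10+3=13
a_5=1:  p_5=1·126+97=223,  q_5=1·13+10=23
a_6=5:  p_6=5·223+126=1241,  q_6=5·23+13=128
…
a_8=8:  p_8=8·1464+1241=12953,  q_8=8·151+128=1336
…
a_12=1:  p_12=1·99455+85038=184493,  q_12=1·10258+8771=19029
a_13=3:  p_13=3·184493+99455=652934,  q_13=3·19029+10258=67345
a_14=2:  p_14=2·652934+184493=1490361,  q_14=2·67345+19029=153719
a_15=1:  p_15=1·1490361+652934=2143295,  q_15=1·153719+67345=221064
fundamental: x₁=2143295, y₁=221064  (since 4593713457025 − 94·48869292096 = 1)
k=2:  x_2 = 2143295·2143295+94·221064·221064 = 9187426914049,  y_2 = 2143295·221064+221064·2143295 = 947610731760
k=3:  x_3 = 2143295·9187426914049+94·221064·947610731760 = 39382732335491159615,  y_3 = 2143295·947610731760+221064·9187426914049 = 4062018686654877336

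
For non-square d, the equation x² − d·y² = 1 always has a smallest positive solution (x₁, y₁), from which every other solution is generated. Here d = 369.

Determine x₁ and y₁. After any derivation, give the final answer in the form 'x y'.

8396801 437120

√369 → a₀=19, period (4,1,3,2,7,4,7,2,3,1,4,38); ℓ=12 even so k=11
i=0: a=19 ⇒ p=19, q=1
…
i=2: a=1 ⇒ p=96, q=5
…
i=4: a=2 ⇒ p=826, q=43
…
i=8: a=2 ⇒ p=393504, q=20485
…
i=10: a=1 ⇒ p=1758061, q=91521
i=11: a=4 ⇒ p=8396801, q=437120
→ (8396801, 437120).  Check: 8396801²=70506267033601, 369·437120²=70506267033600, difference 1.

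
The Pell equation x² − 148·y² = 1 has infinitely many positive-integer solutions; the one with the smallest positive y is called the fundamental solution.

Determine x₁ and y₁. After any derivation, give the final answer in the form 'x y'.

√148 → a₀=12, period (6,24); ℓ=2 even so k=1
a_0=12:  p_0=12·1+0=12,  q_0=12·0+1=1
a_1=6:  p_1=6·12+1=73,  q_1=6·1+0=6
(x₁, y₁) = (73, 6);  73² − 148·6² = 1 ✓

73 6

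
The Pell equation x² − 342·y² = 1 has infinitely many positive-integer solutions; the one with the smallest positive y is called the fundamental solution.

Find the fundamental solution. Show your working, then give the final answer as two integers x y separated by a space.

37 2

√342 = [18; 2,36, …], period ℓ=2 (even) → k=1
step 0: (18, 1)  from 18·(1,0) + (0,1)
step 1: (37, 2)  from 2·(18,1) + (1,0)
(x₁, y₁) = (37, 2);  37² − 342·2² = 1 ✓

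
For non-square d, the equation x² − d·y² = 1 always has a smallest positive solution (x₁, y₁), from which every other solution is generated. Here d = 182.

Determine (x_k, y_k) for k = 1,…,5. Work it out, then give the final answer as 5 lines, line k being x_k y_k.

√182 = [13; 2,26, …], period ℓ=2 (even) → k=1
k=0  a_k=13  p_k/q_k = 13/1
k=1  a_k=2  p_k/q_k = 27/2
→ (27, 2).  Check: 27²=729, 182·2²=728, difference 1.
n=2: (27,2)∘(27,2) = (27·27+182·2·2, 27·2+2·27) = (1457,108)
n=3: (1457,108)∘(27,2) = (27·1457+182·2·108, 27·108+2·1457) = (78651,5830)
n=4: (78651,5830)∘(27,2) = (27·78651+182·2·5830, 27·5830+2·78651) = (4245697,314712)
n=5: (4245697,314712)∘(27,2) = (27·4245697+182·2·314712, 27·314712+2·4245697) = (229188987,16988618)

27 2
1457 108
78651 5830
4245697 314712
229188987 16988618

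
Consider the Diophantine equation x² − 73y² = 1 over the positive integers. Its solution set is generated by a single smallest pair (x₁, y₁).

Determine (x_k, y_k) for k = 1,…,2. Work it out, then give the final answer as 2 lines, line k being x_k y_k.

√73 = [8; 1,1,5,5,1,1,16, …], period ℓ=7 (odd) → k=13
i=0: a=8 ⇒ p=8, q=1
…
i=3: a=5 ⇒ p=94, q=11
i=4: a=5 ⇒ p=487, q=57
i=5: a=1 ⇒ p=581, q=68
…
i=7: a=16 ⇒ p=17669, q=2068
i=8: a=1 ⇒ p=18737, q=2193
…
i=12: a=1 ⇒ p=1241008, q=145249
i=13: a=1 ⇒ p=2281249, q=267000
fundamental: x₁=2281249, y₁=267000  (since 5204097000001 − 73·71289000000 = 1)
n=2: (2281249,267000)∘(2281249,267000) = (2281249·2281249+73·267000·267000, 2281249·267000+267000·2281249) = (10408194000001,1218186966000)

2281249 267000
10408194000001 1218186966000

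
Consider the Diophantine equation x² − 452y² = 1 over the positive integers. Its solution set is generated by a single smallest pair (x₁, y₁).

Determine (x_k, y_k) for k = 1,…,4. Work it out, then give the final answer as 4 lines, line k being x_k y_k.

d=452: √d = [21; 3,1,5,3,10,3,5,1,3,42] (ℓ=10, even), read p_9/q_9
k=0  a_k=21  p_k/q_k = 21/1
…
k=3  a_k=5  p_k/q_k = 489/23
k=4  a_k=3  p_k/q_k = 1552/73
k=5  a_k=10  p_k/q_k = 16009/753
k=6  a_k=3  p_k/q_k = 49579/2332
…
k=8  a_k=1  p_k/q_k = 313483/14745
k=9  a_k=3  p_k/q_k = 1204353/56648
→ (1204353, 56648).  Check: 1204353²=1450466148609, 452·56648²=1450466148608, difference 1.
(1204353+56648√452)^2 = 2900932297217 + 136448377488√452
(1204353+56648√452)^3 = 6987493029899166849 + 328664025545553880√452
(1204353+56648√452)^4 = 16830816386073401651890177 + 791655010315592455701792√452

1204353 56648
2900932297217 136448377488
6987493029899166849 328664025545553880
16830816386073401651890177 791655010315592455701792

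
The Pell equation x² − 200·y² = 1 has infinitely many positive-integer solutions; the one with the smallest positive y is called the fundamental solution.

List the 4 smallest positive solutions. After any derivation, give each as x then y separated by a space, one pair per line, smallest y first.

√200 = [14; 7,28, …], period ℓ=2 (even) → k=1
i=0: a=14 ⇒ p=14, q=1
i=1: a=7 ⇒ p=99, q=7
→ (99, 7).  Check: 99²=9801, 200·7²=9800, difference 1.
n=2: (99,7)∘(99,7) = (99·99+200·7·7, 99·7+7·99) = (19601,1386)
n=3: (19601,1386)∘(99,7) = (99·19601+200·7·1386, 99·1386+7·19601) = (3880899,274421)
n=4: (3880899,274421)∘(99,7) = (99·3880899+200·7·274421, 99·274421+7·3880899) = (768398401,54333972)

99 7
19601 1386
3880899 274421
768398401 54333972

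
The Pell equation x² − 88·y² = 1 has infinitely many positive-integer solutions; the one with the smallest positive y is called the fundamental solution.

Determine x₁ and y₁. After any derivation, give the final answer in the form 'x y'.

d=88: √d = [9; 2,1,1,1,2,18] (ℓ=6, even), read p_5/q_5
i=0: a=9 ⇒ p=9, q=1
…
i=2: a=1 ⇒ p=28, q=3
i=3: a=1 ⇒ p=47, q=5
i=4: a=1 ⇒ p=75, q=8
i=5: a=2 ⇒ p=197, q=21
fundamental: x₁=197, y₁=21  (since 38809 − 88·441 = 1)

197 21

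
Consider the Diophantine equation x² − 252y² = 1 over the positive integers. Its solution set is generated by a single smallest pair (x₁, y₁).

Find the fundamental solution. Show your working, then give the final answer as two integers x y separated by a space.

√252 → a₀=15, period (1,6,1,30); ℓ=4 even so k=3
k=0  a_k=15  p_k/q_k = 15/1
k=1  a_k=1  p_k/q_k = 16/1
k=2  a_k=6  p_k/q_k = 111/7
k=3  a_k=1  p_k/q_k = 127/8
fundamental: x₁=127, y₁=8  (since 16129 − 252·64 = 1)

127 8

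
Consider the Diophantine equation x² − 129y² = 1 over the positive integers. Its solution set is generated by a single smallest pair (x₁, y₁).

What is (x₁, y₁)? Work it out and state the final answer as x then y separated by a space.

d=129: √d = [11; 2,1,3,1,6,1,3,1,2,22] (ℓ=10, even), read p_9/q_9
i=0: a=11 ⇒ p=11, q=1
i=1: a=2 ⇒ p=23, q=2
i=2: a=1 ⇒ p=34, q=3
i=3: a=3 ⇒ p=125, q=11
i=4: a=1 ⇒ p=159, q=14
…
i=6: a=1 ⇒ p=1238, q=109
i=7: a=3 ⇒ p=4793, q=422
i=8: a=1 ⇒ p=6031, q=531
i=9: a=2 ⇒ p=16855, q=1484
fundamental: x₁=16855, y₁=1484  (since 284091025 − 129·2202256 = 1)

16855 1484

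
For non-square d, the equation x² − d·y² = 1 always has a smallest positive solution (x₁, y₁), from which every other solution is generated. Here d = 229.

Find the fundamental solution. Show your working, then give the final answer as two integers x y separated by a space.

d=229: √d = [15; 7,1,1,7,30] (ℓ=5, odd), read p_9/q_9
a_0=15:  p_0=15·1+0=15,  q_0=15·0+1=1
…
a_4=7:  p_4=7·227+121=1710,  q_4=7·15+8=113
a_5=30:  p_5=30·1710+227=51527,  q_5=30·113+15=3405
…
a_8=1:  p_8=1·413926+362399=776325,  q_8=1·27353+23948=51301
a_9=7:  p_9=7·776325+413926=5848201,  q_9=7·51301+27353=386460
fundamental: x₁=5848201, y₁=386460  (since 34201454936401 − 229·149351331600 = 1)

5848201 386460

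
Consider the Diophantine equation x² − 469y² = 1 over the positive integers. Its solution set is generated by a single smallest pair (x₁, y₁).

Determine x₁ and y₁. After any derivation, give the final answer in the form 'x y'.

[21; 1,1,1,10,6,10,1,1,1,42] for √469; ℓ=10 ⇒ convergent index 9
i=0: a=21 ⇒ p=21, q=1
i=1: a=1 ⇒ p=22, q=1
i=2: a=1 ⇒ p=43, q=2
…
i=4: a=10 ⇒ p=693, q=32
…
i=8: a=1 ⇒ p=90069, q=4159
i=9: a=1 ⇒ p=137215, q=6336
fundamental: x₁=137215, y₁=6336  (since 18827956225 − 469·40144896 = 1)

137215 6336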